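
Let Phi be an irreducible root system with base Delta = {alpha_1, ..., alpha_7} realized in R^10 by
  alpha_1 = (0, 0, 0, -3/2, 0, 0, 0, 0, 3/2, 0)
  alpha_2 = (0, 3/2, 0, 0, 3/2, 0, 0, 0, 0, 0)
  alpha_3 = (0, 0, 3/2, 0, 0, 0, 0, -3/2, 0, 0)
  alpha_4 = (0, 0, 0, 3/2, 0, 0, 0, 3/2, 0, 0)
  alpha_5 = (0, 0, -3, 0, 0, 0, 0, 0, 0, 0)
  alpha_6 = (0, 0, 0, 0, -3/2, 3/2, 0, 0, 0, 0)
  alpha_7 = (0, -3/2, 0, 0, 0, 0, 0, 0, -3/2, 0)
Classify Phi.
Compute the Cartan integers a_ij = 2(alpha_i, alpha_j)/(alpha_j, alpha_j); the resulting 7x7 Cartan matrix is
[[2, 0, 0, -1, 0, 0, -1], [0, 2, 0, 0, 0, -1, -1], [0, 0, 2, -1, -1, 0, 0], [-1, 0, -1, 2, 0, 0, 0], [0, 0, -2, 0, 2, 0, 0], [0, -1, 0, 0, 0, 2, 0], [-1, -1, 0, 0, 0, 0, 2]].
The roots have two lengths (squared-length ratio 2:1); the short ones are alpha_{1,2,3,4,6,7}. The associated Dynkin diagram is a chain of 7 nodes with a double edge at one end; the terminal node there is the unique long simple root (C_7), so the type is C_7 (the algebra sp(14)).

C7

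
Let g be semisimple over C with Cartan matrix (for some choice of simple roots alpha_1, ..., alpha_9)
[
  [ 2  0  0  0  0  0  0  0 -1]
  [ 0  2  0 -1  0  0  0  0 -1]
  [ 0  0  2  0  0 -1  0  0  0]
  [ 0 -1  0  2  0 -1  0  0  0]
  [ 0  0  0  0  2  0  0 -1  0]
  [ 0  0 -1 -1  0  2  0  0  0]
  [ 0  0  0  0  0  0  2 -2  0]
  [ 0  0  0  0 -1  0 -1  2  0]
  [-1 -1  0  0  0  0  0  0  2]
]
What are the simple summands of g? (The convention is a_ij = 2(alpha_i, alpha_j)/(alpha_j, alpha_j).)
type A_6 ⊕ type C_3

The diagram associated to this matrix has two connected components: the simple roots {alpha_1, alpha_2, alpha_3, alpha_4, alpha_6, alpha_9} form a chain of 6 nodes with single edges (A_6), and {alpha_5, alpha_7, alpha_8} form a chain of 3 nodes with a double edge at one end; the terminal node there is the unique long simple root (C_3). A semisimple Lie algebra decomposes uniquely as the direct sum of simple ideals, one per connected component of its Dynkin diagram, so g ≅ A_6 ⊕ C_3 (dimension 48 + 21 = 69).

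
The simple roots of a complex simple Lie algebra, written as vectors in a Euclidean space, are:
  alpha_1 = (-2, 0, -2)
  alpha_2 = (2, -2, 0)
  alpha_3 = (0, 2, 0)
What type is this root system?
Compute the Cartan integers a_ij = 2(alpha_i, alpha_j)/(alpha_j, alpha_j); the resulting 3x3 Cartan matrix is
[[2, -1, 0], [-1, 2, -2], [0, -1, 2]].
The roots have two lengths (squared-length ratio 2:1); the short ones are alpha_{3}. The associated Dynkin diagram is a chain of 3 nodes with a double edge at one end; the terminal node there is the unique short simple root (B_3), so the type is B_3 (the algebra so(7)).

B_3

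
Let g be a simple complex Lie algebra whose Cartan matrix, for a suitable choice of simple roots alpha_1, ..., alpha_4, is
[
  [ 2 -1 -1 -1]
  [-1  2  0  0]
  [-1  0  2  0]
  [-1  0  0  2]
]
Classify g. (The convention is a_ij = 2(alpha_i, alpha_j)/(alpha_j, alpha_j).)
D_4 (so(8))

The matrix has rank 4 with 2's on the diagonal. Reading the off-diagonal entries as Dynkin edges (a single edge where a_ij = a_ji = -1; a double or triple edge where a_ij * a_ji = 2 or 3), the diagram is a chain of 2 nodes with a fork of two nodes at one end (D_4). One simple-root ordering that puts it in standard form is (alpha_3, alpha_1, alpha_2, alpha_4). So the algebra is type D_4, i.e. so(8).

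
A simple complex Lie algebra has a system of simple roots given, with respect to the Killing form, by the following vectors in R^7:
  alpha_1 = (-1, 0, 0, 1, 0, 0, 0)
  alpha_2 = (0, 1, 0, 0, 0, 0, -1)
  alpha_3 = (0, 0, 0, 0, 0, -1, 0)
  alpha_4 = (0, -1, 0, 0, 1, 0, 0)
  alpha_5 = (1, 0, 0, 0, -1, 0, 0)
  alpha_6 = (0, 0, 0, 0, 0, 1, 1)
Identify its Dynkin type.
Compute the Cartan integers a_ij = 2(alpha_i, alpha_j)/(alpha_j, alpha_j); the resulting 6x6 Cartan matrix is
[[2, 0, 0, 0, -1, 0], [0, 2, 0, -1, 0, -1], [0, 0, 2, 0, 0, -1], [0, -1, 0, 2, -1, 0], [-1, 0, 0, -1, 2, 0], [0, -1, -2, 0, 0, 2]].
The roots have two lengths (squared-length ratio 2:1); the short ones are alpha_{3}. The associated Dynkin diagram is a chain of 6 nodes with a double edge at one end; the terminal node there is the unique short simple root (B_6), so the type is B_6 (the algebra so(13)).

B_6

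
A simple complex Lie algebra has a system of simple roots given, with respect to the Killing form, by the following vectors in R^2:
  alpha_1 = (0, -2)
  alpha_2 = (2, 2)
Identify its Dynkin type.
Compute the Cartan integers a_ij = 2(alpha_i, alpha_j)/(alpha_j, alpha_j); the resulting 2x2 Cartan matrix is
[[2, -1], [-2, 2]].
The roots have two lengths (squared-length ratio 2:1); the short ones are alpha_{1}. The associated Dynkin diagram is a chain of 2 nodes with a double edge at one end; the terminal node there is the unique short simple root (B_2), so the type is B_2 (the algebra so(5)).

B2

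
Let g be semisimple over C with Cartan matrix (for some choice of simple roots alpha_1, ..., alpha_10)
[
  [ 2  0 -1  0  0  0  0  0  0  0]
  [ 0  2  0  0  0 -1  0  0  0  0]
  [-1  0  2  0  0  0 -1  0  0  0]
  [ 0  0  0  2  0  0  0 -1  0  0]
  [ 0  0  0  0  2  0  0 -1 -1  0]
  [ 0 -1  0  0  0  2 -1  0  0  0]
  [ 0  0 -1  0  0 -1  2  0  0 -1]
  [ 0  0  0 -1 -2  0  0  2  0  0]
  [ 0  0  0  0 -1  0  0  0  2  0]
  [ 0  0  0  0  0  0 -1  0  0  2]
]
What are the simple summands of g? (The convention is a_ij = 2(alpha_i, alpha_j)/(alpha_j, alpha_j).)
The diagram associated to this matrix has two connected components: the simple roots {alpha_1, alpha_2, alpha_3, alpha_6, alpha_7, alpha_10} form a chain of 5 nodes with one extra node attached to the third node from one end (E_6), and {alpha_4, alpha_5, alpha_8, alpha_9} form a chain of 4 nodes with a double edge between the middle two (F_4). A semisimple Lie algebra decomposes uniquely as the direct sum of simple ideals, one per connected component of its Dynkin diagram, so g ≅ E_6 ⊕ F_4 (dimension 78 + 52 = 130).

E_6 + F_4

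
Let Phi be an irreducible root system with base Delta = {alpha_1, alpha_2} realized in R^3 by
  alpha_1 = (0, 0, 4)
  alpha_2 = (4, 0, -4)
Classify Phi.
B2

Compute the Cartan integers a_ij = 2(alpha_i, alpha_j)/(alpha_j, alpha_j); the resulting 2x2 Cartan matrix is
[[2, -1], [-2, 2]].
The roots have two lengths (squared-length ratio 2:1); the short ones are alpha_{1}. The associated Dynkin diagram is a chain of 2 nodes with a double edge at one end; the terminal node there is the unique short simple root (B_2), so the type is B_2 (the algebra so(5)).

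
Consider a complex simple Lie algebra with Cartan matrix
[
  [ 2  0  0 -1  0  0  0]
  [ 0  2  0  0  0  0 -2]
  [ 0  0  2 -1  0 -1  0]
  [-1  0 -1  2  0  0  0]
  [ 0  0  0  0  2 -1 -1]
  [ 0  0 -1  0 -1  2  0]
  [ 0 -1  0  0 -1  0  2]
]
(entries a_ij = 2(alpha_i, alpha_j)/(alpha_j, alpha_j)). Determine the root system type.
C_7 (sp(14))

The matrix has rank 7 with 2's on the diagonal. Reading the off-diagonal entries as Dynkin edges (a single edge where a_ij = a_ji = -1; a double or triple edge where a_ij * a_ji = 2 or 3), the diagram is a chain of 7 nodes with a double edge at one end; the terminal node there is the unique long simple root (C_7). One simple-root ordering that puts it in standard form is (alpha_1, alpha_4, alpha_3, alpha_6, alpha_5, alpha_7, alpha_2). So the algebra is type C_7, i.e. sp(14).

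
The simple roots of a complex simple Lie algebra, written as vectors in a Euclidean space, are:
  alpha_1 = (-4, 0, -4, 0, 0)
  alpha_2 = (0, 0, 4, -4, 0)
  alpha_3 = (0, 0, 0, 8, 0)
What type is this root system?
C3

Compute the Cartan integers a_ij = 2(alpha_i, alpha_j)/(alpha_j, alpha_j); the resulting 3x3 Cartan matrix is
[[2, -1, 0], [-1, 2, -1], [0, -2, 2]].
The roots have two lengths (squared-length ratio 2:1); the short ones are alpha_{1,2}. The associated Dynkin diagram is a chain of 3 nodes with a double edge at one end; the terminal node there is the unique long simple root (C_3), so the type is C_3 (the algebra sp(6)).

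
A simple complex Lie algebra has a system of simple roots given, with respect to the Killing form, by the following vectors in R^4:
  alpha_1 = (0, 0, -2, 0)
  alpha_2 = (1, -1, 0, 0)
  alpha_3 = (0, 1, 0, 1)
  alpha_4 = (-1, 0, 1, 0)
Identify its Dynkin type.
Compute the Cartan integers a_ij = 2(alpha_i, alpha_j)/(alpha_j, alpha_j); the resulting 4x4 Cartan matrix is
[[2, 0, 0, -2], [0, 2, -1, -1], [0, -1, 2, 0], [-1, -1, 0, 2]].
The roots have two lengths (squared-length ratio 2:1); the short ones are alpha_{2,3,4}. The associated Dynkin diagram is a chain of 4 nodes with a double edge at one end; the terminal node there is the unique long simple root (C_4), so the type is C_4 (the algebra sp(8)).

type C_4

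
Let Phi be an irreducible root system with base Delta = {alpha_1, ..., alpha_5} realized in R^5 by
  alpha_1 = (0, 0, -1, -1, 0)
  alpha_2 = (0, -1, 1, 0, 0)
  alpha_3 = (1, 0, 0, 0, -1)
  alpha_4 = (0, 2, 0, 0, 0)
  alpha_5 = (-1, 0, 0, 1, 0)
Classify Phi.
Compute the Cartan integers a_ij = 2(alpha_i, alpha_j)/(alpha_j, alpha_j); the resulting 5x5 Cartan matrix is
[[2, -1, 0, 0, -1], [-1, 2, 0, -1, 0], [0, 0, 2, 0, -1], [0, -2, 0, 2, 0], [-1, 0, -1, 0, 2]].
The roots have two lengths (squared-length ratio 2:1); the short ones are alpha_{1,2,3,5}. The associated Dynkin diagram is a chain of 5 nodes with a double edge at one end; the terminal node there is the unique long simple root (C_5), so the type is C_5 (the algebra sp(10)).

C_5 (sp(10))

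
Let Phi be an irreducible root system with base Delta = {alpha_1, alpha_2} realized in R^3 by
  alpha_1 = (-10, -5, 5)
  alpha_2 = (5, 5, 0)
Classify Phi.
type G_2

Compute the Cartan integers a_ij = 2(alpha_i, alpha_j)/(alpha_j, alpha_j); the resulting 2x2 Cartan matrix is
[[2, -3], [-1, 2]].
The roots have two lengths (squared-length ratio 3:1); the short ones are alpha_{2}. The associated Dynkin diagram is two nodes joined by a triple edge (G_2), so the type is G_2.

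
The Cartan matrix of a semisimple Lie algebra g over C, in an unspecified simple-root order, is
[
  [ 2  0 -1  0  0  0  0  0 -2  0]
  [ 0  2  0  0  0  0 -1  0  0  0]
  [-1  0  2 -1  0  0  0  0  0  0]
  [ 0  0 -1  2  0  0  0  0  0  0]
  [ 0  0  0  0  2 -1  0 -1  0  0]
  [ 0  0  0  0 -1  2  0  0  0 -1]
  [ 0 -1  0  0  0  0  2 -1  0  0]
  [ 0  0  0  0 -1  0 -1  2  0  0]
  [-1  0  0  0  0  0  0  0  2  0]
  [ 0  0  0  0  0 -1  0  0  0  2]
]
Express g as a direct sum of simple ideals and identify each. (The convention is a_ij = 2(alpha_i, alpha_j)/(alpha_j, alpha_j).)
The diagram associated to this matrix has two connected components: the simple roots {alpha_2, alpha_5, alpha_6, alpha_7, alpha_8, alpha_10} form a chain of 6 nodes with single edges (A_6), and {alpha_1, alpha_3, alpha_4, alpha_9} form a chain of 4 nodes with a double edge at one end; the terminal node there is the unique short simple root (B_4). A semisimple Lie algebra decomposes uniquely as the direct sum of simple ideals, one per connected component of its Dynkin diagram, so g ≅ A_6 ⊕ B_4 (dimension 48 + 36 = 84).

A_6 (sl(7)) + B_4 (so(9))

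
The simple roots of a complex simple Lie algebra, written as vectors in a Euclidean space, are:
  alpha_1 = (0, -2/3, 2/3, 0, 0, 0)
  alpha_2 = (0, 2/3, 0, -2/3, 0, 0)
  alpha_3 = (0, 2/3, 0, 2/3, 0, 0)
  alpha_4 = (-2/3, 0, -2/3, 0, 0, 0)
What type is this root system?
Compute the Cartan integers a_ij = 2(alpha_i, alpha_j)/(alpha_j, alpha_j); the resulting 4x4 Cartan matrix is
[[2, -1, -1, -1], [-1, 2, 0, 0], [-1, 0, 2, 0], [-1, 0, 0, 2]].
All simple roots have the same length, so the diagram is simply laced. The associated Dynkin diagram is a chain of 2 nodes with a fork of two nodes at one end (D_4), so the type is D_4 (the algebra so(8)).

type D_4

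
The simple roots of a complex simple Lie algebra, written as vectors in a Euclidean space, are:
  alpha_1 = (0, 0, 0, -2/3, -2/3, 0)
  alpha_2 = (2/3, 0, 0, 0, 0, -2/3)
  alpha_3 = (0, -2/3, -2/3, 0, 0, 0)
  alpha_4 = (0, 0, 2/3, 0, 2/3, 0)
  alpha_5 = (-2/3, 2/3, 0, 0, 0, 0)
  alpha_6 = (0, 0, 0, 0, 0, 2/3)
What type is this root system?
Compute the Cartan integers a_ij = 2(alpha_i, alpha_j)/(alpha_j, alpha_j); the resulting 6x6 Cartan matrix is
[[2, 0, 0, -1, 0, 0], [0, 2, 0, 0, -1, -2], [0, 0, 2, -1, -1, 0], [-1, 0, -1, 2, 0, 0], [0, -1, -1, 0, 2, 0], [0, -1, 0, 0, 0, 2]].
The roots have two lengths (squared-length ratio 2:1); the short ones are alpha_{6}. The associated Dynkin diagram is a chain of 6 nodes with a double edge at one end; the terminal node there is the unique short simple root (B_6), so the type is B_6 (the algebra so(13)).

type B_6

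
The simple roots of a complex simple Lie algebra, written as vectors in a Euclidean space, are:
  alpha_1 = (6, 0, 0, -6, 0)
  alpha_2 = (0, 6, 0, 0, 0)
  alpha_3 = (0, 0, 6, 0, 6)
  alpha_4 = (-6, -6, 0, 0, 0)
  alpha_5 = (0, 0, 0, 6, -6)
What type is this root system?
Compute the Cartan integers a_ij = 2(alpha_i, alpha_j)/(alpha_j, alpha_j); the resulting 5x5 Cartan matrix is
[[2, 0, 0, -1, -1], [0, 2, 0, -1, 0], [0, 0, 2, 0, -1], [-1, -2, 0, 2, 0], [-1, 0, -1, 0, 2]].
The roots have two lengths (squared-length ratio 2:1); the short ones are alpha_{2}. The associated Dynkin diagram is a chain of 5 nodes with a double edge at one end; the terminal node there is the unique short simple root (B_5), so the type is B_5 (the algebra so(11)).

B_5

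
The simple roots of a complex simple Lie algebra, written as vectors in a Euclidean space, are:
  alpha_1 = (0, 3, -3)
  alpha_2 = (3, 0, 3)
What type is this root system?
A_2 (sl(3))

Compute the Cartan integers a_ij = 2(alpha_i, alpha_j)/(alpha_j, alpha_j); the resulting 2x2 Cartan matrix is
[[2, -1], [-1, 2]].
All simple roots have the same length, so the diagram is simply laced. The associated Dynkin diagram is a chain of 2 nodes with single edges (A_2), so the type is A_2 (the algebra sl(3)).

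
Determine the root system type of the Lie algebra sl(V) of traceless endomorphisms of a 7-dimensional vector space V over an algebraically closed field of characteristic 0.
This is sl(7), which has dimension 7^2 - 1 = 48 and rank 7 - 1 = 6 (a Cartan subalgebra is the diagonal traceless matrices). In the classification of classical Lie algebras, the special linear algebra sl(n+1) has type A_n; here n = 6, so the Dynkin diagram is a chain of 6 nodes with single edges (A_6). Hence the type is A_6.

type A_6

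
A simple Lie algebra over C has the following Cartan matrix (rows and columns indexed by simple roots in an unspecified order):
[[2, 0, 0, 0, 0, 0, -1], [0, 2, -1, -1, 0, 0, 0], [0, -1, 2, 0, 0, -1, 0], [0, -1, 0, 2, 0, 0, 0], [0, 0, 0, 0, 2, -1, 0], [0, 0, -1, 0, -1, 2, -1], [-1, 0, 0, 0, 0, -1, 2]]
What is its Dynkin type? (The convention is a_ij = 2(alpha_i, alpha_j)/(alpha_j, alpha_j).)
The matrix has rank 7 with 2's on the diagonal. Reading the off-diagonal entries as Dynkin edges (a single edge where a_ij = a_ji = -1; a double or triple edge where a_ij * a_ji = 2 or 3), the diagram is a chain of 6 nodes with one extra node attached to the third node from one end (E_7). One simple-root ordering that puts it in standard form is (alpha_1, alpha_5, alpha_7, alpha_6, alpha_3, alpha_2, alpha_4). So the algebra is type E_7.

E_7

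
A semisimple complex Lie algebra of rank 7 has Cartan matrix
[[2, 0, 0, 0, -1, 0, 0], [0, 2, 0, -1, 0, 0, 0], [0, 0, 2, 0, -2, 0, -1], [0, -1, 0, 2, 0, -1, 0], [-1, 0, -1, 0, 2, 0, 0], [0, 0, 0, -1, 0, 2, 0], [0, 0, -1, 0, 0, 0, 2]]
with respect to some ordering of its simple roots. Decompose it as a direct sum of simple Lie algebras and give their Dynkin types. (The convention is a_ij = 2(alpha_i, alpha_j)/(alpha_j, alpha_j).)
A_3 + F_4

The diagram associated to this matrix has two connected components: the simple roots {alpha_2, alpha_4, alpha_6} form a chain of 3 nodes with single edges (A_3), and {alpha_1, alpha_3, alpha_5, alpha_7} form a chain of 4 nodes with a double edge between the middle two (F_4). A semisimple Lie algebra decomposes uniquely as the direct sum of simple ideals, one per connected component of its Dynkin diagram, so g ≅ A_3 ⊕ F_4 (dimension 15 + 52 = 67).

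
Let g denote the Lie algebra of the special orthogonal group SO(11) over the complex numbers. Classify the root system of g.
B_5

This is so(11) with 11 odd, which has dimension 11(11-1)/2 = 55 and rank (11-1)/2 = 5. In the classification of classical Lie algebras, the orthogonal algebra so(2n+1) in an odd number of variables has type B_n; here n = 5, so the Dynkin diagram is a chain of 5 nodes with a double edge at one end; the terminal node there is the unique short simple root (B_5). Hence the type is B_5.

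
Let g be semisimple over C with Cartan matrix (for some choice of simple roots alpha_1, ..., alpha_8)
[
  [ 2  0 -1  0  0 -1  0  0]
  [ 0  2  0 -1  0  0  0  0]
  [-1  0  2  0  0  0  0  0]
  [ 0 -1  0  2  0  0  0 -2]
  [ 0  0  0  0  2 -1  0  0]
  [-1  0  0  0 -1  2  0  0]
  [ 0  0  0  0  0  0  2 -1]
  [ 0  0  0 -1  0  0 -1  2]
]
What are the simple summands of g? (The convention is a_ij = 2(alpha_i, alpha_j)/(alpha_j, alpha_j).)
The diagram associated to this matrix has two connected components: the simple roots {alpha_1, alpha_3, alpha_5, alpha_6} form a chain of 4 nodes with single edges (A_4), and {alpha_2, alpha_4, alpha_7, alpha_8} form a chain of 4 nodes with a double edge between the middle two (F_4). A semisimple Lie algebra decomposes uniquely as the direct sum of simple ideals, one per connected component of its Dynkin diagram, so g ≅ A_4 ⊕ F_4 (dimension 24 + 52 = 76).

type A_4 + type F_4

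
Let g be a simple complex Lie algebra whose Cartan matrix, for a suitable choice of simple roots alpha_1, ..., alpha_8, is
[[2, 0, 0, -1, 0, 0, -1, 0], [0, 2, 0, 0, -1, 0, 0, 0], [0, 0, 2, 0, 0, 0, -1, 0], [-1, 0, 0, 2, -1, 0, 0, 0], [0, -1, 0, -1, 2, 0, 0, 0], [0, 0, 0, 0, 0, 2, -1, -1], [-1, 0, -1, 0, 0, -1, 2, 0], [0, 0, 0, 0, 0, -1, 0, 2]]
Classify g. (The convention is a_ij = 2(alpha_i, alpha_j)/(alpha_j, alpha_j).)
The matrix has rank 8 with 2's on the diagonal. Reading the off-diagonal entries as Dynkin edges (a single edge where a_ij = a_ji = -1; a double or triple edge where a_ij * a_ji = 2 or 3), the diagram is a chain of 7 nodes with one extra node attached to the third node from one end (E_8). One simple-root ordering that puts it in standard form is (alpha_8, alpha_3, alpha_6, alpha_7, alpha_1, alpha_4, alpha_5, alpha_2). So the algebra is type E_8.

E_8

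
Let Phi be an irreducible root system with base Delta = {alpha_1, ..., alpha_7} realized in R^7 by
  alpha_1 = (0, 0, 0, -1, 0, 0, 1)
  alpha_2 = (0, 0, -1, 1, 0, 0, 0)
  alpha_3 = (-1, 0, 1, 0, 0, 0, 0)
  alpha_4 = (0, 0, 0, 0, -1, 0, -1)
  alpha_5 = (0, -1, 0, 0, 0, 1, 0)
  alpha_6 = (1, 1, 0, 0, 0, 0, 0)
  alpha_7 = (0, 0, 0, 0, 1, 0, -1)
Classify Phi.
D_7 (so(14))

Compute the Cartan integers a_ij = 2(alpha_i, alpha_j)/(alpha_j, alpha_j); the resulting 7x7 Cartan matrix is
[[2, -1, 0, -1, 0, 0, -1], [-1, 2, -1, 0, 0, 0, 0], [0, -1, 2, 0, 0, -1, 0], [-1, 0, 0, 2, 0, 0, 0], [0, 0, 0, 0, 2, -1, 0], [0, 0, -1, 0, -1, 2, 0], [-1, 0, 0, 0, 0, 0, 2]].
All simple roots have the same length, so the diagram is simply laced. The associated Dynkin diagram is a chain of 5 nodes with a fork of two nodes at one end (D_7), so the type is D_7 (the algebra so(14)).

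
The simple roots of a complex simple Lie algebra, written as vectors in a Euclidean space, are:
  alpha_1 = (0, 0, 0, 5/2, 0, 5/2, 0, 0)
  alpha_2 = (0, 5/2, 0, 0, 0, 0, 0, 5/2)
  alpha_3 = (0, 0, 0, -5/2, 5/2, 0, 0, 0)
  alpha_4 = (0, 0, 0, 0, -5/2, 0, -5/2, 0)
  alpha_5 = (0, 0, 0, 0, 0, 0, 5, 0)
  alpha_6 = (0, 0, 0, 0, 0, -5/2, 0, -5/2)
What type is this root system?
Compute the Cartan integers a_ij = 2(alpha_i, alpha_j)/(alpha_j, alpha_j); the resulting 6x6 Cartan matrix is
[[2, 0, -1, 0, 0, -1], [0, 2, 0, 0, 0, -1], [-1, 0, 2, -1, 0, 0], [0, 0, -1, 2, -1, 0], [0, 0, 0, -2, 2, 0], [-1, -1, 0, 0, 0, 2]].
The roots have two lengths (squared-length ratio 2:1); the short ones are alpha_{1,2,3,4,6}. The associated Dynkin diagram is a chain of 6 nodes with a double edge at one end; the terminal node there is the unique long simple root (C_6), so the type is C_6 (the algebra sp(12)).

type C_6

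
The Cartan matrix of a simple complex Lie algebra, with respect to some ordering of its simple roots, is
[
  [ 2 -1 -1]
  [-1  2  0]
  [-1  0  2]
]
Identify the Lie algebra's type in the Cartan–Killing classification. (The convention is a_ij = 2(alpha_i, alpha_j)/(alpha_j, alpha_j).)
A_3

The matrix has rank 3 with 2's on the diagonal. Reading the off-diagonal entries as Dynkin edges (a single edge where a_ij = a_ji = -1; a double or triple edge where a_ij * a_ji = 2 or 3), the diagram is a chain of 3 nodes with single edges (A_3). One simple-root ordering that puts it in standard form is (alpha_2, alpha_1, alpha_3). So the algebra is type A_3, i.e. sl(4).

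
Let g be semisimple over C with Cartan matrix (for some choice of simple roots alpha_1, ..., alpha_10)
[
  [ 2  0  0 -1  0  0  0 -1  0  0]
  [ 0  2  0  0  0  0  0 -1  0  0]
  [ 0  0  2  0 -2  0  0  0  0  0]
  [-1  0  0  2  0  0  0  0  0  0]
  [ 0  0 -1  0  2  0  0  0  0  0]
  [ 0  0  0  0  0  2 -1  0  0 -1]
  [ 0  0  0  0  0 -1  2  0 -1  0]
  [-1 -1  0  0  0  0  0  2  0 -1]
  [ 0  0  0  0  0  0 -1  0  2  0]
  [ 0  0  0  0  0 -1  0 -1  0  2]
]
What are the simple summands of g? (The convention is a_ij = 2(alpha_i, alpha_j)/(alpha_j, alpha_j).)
The diagram associated to this matrix has two connected components: the simple roots {alpha_3, alpha_5} form a chain of 2 nodes with a double edge at one end; the terminal node there is the unique short simple root (B_2), and {alpha_1, alpha_2, alpha_4, alpha_6, alpha_7, alpha_8, alpha_9, alpha_10} form a chain of 7 nodes with one extra node attached to the third node from one end (E_8). A semisimple Lie algebra decomposes uniquely as the direct sum of simple ideals, one per connected component of its Dynkin diagram, so g ≅ B_2 ⊕ E_8 (dimension 10 + 248 = 258).

type B_2 + type E_8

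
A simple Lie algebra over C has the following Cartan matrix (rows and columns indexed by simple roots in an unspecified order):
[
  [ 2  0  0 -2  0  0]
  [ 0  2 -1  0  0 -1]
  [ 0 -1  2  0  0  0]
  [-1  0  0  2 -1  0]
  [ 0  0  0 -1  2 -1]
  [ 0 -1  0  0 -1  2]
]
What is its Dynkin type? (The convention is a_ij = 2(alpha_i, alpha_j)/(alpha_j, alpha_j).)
C_6

The matrix has rank 6 with 2's on the diagonal. Reading the off-diagonal entries as Dynkin edges (a single edge where a_ij = a_ji = -1; a double or triple edge where a_ij * a_ji = 2 or 3), the diagram is a chain of 6 nodes with a double edge at one end; the terminal node there is the unique long simple root (C_6). One simple-root ordering that puts it in standard form is (alpha_3, alpha_2, alpha_6, alpha_5, alpha_4, alpha_1). So the algebra is type C_6, i.e. sp(12).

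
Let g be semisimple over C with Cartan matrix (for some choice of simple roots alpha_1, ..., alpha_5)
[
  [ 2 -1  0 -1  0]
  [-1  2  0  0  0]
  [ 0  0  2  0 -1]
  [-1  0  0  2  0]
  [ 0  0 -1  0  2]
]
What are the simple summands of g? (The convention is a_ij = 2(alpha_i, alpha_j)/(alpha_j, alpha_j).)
The diagram associated to this matrix has two connected components: the simple roots {alpha_3, alpha_5} form a chain of 2 nodes with single edges (A_2), and {alpha_1, alpha_2, alpha_4} form a chain of 3 nodes with single edges (A_3). A semisimple Lie algebra decomposes uniquely as the direct sum of simple ideals, one per connected component of its Dynkin diagram, so g ≅ A_2 ⊕ A_3 (dimension 8 + 15 = 23).

A_2 (sl(3)) + A_3 (sl(4))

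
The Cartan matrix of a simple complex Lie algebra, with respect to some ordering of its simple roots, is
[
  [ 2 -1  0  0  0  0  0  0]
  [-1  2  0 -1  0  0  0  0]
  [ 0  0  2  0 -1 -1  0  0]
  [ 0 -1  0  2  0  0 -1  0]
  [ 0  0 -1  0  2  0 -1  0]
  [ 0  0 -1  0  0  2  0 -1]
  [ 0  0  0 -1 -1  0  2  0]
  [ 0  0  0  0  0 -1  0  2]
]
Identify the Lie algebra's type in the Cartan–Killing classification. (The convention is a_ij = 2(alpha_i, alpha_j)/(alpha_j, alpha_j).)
The matrix has rank 8 with 2's on the diagonal. Reading the off-diagonal entries as Dynkin edges (a single edge where a_ij = a_ji = -1; a double or triple edge where a_ij * a_ji = 2 or 3), the diagram is a chain of 8 nodes with single edges (A_8). One simple-root ordering that puts it in standard form is (alpha_1, alpha_2, alpha_4, alpha_7, alpha_5, alpha_3, alpha_6, alpha_8). So the algebra is type A_8, i.e. sl(9).

A8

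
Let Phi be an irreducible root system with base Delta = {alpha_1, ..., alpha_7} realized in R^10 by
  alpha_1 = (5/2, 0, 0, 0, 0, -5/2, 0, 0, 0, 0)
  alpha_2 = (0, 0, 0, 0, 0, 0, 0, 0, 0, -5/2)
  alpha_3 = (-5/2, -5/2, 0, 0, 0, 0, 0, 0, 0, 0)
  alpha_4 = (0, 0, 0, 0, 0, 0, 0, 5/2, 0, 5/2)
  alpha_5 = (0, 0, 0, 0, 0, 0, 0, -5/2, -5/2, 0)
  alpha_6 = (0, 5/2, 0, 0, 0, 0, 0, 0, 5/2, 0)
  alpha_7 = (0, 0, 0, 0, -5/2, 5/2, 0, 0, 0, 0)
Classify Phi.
B_7

Compute the Cartan integers a_ij = 2(alpha_i, alpha_j)/(alpha_j, alpha_j); the resulting 7x7 Cartan matrix is
[[2, 0, -1, 0, 0, 0, -1], [0, 2, 0, -1, 0, 0, 0], [-1, 0, 2, 0, 0, -1, 0], [0, -2, 0, 2, -1, 0, 0], [0, 0, 0, -1, 2, -1, 0], [0, 0, -1, 0, -1, 2, 0], [-1, 0, 0, 0, 0, 0, 2]].
The roots have two lengths (squared-length ratio 2:1); the short ones are alpha_{2}. The associated Dynkin diagram is a chain of 7 nodes with a double edge at one end; the terminal node there is the unique short simple root (B_7), so the type is B_7 (the algebra so(15)).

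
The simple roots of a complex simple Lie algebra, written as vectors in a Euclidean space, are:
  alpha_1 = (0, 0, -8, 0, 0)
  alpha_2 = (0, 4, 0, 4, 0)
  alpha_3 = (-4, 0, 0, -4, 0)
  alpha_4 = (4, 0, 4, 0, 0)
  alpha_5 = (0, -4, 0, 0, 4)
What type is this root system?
Compute the Cartan integers a_ij = 2(alpha_i, alpha_j)/(alpha_j, alpha_j); the resulting 5x5 Cartan matrix is
[[2, 0, 0, -2, 0], [0, 2, -1, 0, -1], [0, -1, 2, -1, 0], [-1, 0, -1, 2, 0], [0, -1, 0, 0, 2]].
The roots have two lengths (squared-length ratio 2:1); the short ones are alpha_{2,3,4,5}. The associated Dynkin diagram is a chain of 5 nodes with a double edge at one end; the terminal node there is the unique long simple root (C_5), so the type is C_5 (the algebra sp(10)).

C5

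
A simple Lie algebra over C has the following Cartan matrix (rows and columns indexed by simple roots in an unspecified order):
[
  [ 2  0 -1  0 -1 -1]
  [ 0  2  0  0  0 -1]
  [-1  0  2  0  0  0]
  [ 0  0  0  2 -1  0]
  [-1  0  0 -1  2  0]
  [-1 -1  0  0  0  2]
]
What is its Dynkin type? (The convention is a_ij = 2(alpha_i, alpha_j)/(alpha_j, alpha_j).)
type E_6

The matrix has rank 6 with 2's on the diagonal. Reading the off-diagonal entries as Dynkin edges (a single edge where a_ij = a_ji = -1; a double or triple edge where a_ij * a_ji = 2 or 3), the diagram is a chain of 5 nodes with one extra node attached to the third node from one end (E_6). One simple-root ordering that puts it in standard form is (alpha_4, alpha_3, alpha_5, alpha_1, alpha_6, alpha_2). So the algebra is type E_6.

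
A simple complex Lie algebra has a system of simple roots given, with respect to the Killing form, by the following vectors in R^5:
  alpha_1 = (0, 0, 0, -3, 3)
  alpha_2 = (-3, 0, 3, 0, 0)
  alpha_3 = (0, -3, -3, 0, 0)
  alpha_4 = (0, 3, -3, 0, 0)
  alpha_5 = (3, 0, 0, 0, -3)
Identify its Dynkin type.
D_5

Compute the Cartan integers a_ij = 2(alpha_i, alpha_j)/(alpha_j, alpha_j); the resulting 5x5 Cartan matrix is
[[2, 0, 0, 0, -1], [0, 2, -1, -1, -1], [0, -1, 2, 0, 0], [0, -1, 0, 2, 0], [-1, -1, 0, 0, 2]].
All simple roots have the same length, so the diagram is simply laced. The associated Dynkin diagram is a chain of 3 nodes with a fork of two nodes at one end (D_5), so the type is D_5 (the algebra so(10)).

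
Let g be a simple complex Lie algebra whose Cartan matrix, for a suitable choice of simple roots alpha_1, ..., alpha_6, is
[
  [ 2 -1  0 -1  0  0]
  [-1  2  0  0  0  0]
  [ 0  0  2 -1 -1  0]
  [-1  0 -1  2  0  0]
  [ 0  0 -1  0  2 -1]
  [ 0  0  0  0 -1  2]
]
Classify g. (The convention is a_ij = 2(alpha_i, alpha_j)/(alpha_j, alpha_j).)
The matrix has rank 6 with 2's on the diagonal. Reading the off-diagonal entries as Dynkin edges (a single edge where a_ij = a_ji = -1; a double or triple edge where a_ij * a_ji = 2 or 3), the diagram is a chain of 6 nodes with single edges (A_6). One simple-root ordering that puts it in standard form is (alpha_2, alpha_1, alpha_4, alpha_3, alpha_5, alpha_6). So the algebra is type A_6, i.e. sl(7).

type A_6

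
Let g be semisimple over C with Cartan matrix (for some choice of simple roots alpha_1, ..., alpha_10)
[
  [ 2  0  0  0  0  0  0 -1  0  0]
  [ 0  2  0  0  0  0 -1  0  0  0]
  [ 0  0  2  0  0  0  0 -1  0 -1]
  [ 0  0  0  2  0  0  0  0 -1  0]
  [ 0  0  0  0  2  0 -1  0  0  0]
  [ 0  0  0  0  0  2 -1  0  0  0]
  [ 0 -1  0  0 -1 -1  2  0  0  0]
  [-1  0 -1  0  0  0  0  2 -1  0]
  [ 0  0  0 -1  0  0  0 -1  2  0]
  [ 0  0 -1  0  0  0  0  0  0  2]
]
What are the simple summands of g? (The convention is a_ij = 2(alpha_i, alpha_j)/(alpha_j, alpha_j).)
D_4 (so(8)) ⊕ E_6

The diagram associated to this matrix has two connected components: the simple roots {alpha_2, alpha_5, alpha_6, alpha_7} form a chain of 2 nodes with a fork of two nodes at one end (D_4), and {alpha_1, alpha_3, alpha_4, alpha_8, alpha_9, alpha_10} form a chain of 5 nodes with one extra node attached to the third node from one end (E_6). A semisimple Lie algebra decomposes uniquely as the direct sum of simple ideals, one per connected component of its Dynkin diagram, so g ≅ D_4 ⊕ E_6 (dimension 28 + 78 = 106).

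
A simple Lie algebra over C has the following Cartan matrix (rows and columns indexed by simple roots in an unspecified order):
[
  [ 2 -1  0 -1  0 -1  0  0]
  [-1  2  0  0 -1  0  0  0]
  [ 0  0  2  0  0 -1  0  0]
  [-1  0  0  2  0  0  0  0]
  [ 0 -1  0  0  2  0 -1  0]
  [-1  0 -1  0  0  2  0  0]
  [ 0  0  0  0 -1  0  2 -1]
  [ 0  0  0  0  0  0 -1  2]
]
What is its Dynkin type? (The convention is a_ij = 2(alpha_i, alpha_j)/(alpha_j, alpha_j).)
E_8

The matrix has rank 8 with 2's on the diagonal. Reading the off-diagonal entries as Dynkin edges (a single edge where a_ij = a_ji = -1; a double or triple edge where a_ij * a_ji = 2 or 3), the diagram is a chain of 7 nodes with one extra node attached to the third node from one end (E_8). One simple-root ordering that puts it in standard form is (alpha_3, alpha_4, alpha_6, alpha_1, alpha_2, alpha_5, alpha_7, alpha_8). So the algebra is type E_8.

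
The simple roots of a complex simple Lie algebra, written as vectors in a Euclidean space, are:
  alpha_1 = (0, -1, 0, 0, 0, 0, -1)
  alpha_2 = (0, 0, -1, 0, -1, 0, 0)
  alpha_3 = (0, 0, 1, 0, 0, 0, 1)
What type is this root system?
Compute the Cartan integers a_ij = 2(alpha_i, alpha_j)/(alpha_j, alpha_j); the resulting 3x3 Cartan matrix is
[[2, 0, -1], [0, 2, -1], [-1, -1, 2]].
All simple roots have the same length, so the diagram is simply laced. The associated Dynkin diagram is a chain of 3 nodes with single edges (A_3), so the type is A_3 (the algebra sl(4)).

type A_3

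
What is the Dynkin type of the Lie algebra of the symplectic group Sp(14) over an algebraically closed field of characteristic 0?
This is sp(14), which has dimension 14(14+1)/2 = 105 and rank 14/2 = 7. In the classification of classical Lie algebras, the symplectic algebra sp(2n) has type C_n; here n = 7, so the Dynkin diagram is a chain of 7 nodes with a double edge at one end; the terminal node there is the unique long simple root (C_7). Hence the type is C_7.

type C_7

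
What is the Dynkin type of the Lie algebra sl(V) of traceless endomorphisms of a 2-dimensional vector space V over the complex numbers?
A_1

This is sl(2), which has dimension 2^2 - 1 = 3 and rank 2 - 1 = 1 (a Cartan subalgebra is the diagonal traceless matrices). In the classification of classical Lie algebras, the special linear algebra sl(n+1) has type A_n; here n = 1, so the Dynkin diagram is a chain of 1 nodes with single edges (A_1). Hence the type is A_1.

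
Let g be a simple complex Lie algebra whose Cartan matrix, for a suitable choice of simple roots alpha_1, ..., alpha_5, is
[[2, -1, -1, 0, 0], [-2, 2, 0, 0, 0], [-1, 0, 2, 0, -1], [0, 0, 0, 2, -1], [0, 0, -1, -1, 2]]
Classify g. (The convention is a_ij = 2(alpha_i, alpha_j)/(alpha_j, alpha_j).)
The matrix has rank 5 with 2's on the diagonal. Reading the off-diagonal entries as Dynkin edges (a single edge where a_ij = a_ji = -1; a double or triple edge where a_ij * a_ji = 2 or 3), the diagram is a chain of 5 nodes with a double edge at one end; the terminal node there is the unique long simple root (C_5). One simple-root ordering that puts it in standard form is (alpha_4, alpha_5, alpha_3, alpha_1, alpha_2). So the algebra is type C_5, i.e. sp(10).

C_5 (sp(10))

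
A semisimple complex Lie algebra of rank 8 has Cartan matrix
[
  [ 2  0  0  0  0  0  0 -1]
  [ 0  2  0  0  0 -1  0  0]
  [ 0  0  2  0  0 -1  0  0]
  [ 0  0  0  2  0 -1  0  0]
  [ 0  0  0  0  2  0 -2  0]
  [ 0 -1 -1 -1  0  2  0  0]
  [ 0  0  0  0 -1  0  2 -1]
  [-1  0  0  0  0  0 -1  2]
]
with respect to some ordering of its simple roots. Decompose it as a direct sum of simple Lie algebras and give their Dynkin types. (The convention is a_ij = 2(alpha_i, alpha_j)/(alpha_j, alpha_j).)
type C_4 + type D_4

The diagram associated to this matrix has two connected components: the simple roots {alpha_1, alpha_5, alpha_7, alpha_8} form a chain of 4 nodes with a double edge at one end; the terminal node there is the unique long simple root (C_4), and {alpha_2, alpha_3, alpha_4, alpha_6} form a chain of 2 nodes with a fork of two nodes at one end (D_4). A semisimple Lie algebra decomposes uniquely as the direct sum of simple ideals, one per connected component of its Dynkin diagram, so g ≅ C_4 ⊕ D_4 (dimension 36 + 28 = 64).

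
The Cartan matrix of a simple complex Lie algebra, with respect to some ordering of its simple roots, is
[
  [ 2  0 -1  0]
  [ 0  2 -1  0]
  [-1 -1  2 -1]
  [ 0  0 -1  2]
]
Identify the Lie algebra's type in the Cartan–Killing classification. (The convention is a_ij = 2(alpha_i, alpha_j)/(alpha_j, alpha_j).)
D_4 (so(8))

The matrix has rank 4 with 2's on the diagonal. Reading the off-diagonal entries as Dynkin edges (a single edge where a_ij = a_ji = -1; a double or triple edge where a_ij * a_ji = 2 or 3), the diagram is a chain of 2 nodes with a fork of two nodes at one end (D_4). One simple-root ordering that puts it in standard form is (alpha_1, alpha_3, alpha_4, alpha_2). So the algebra is type D_4, i.e. so(8).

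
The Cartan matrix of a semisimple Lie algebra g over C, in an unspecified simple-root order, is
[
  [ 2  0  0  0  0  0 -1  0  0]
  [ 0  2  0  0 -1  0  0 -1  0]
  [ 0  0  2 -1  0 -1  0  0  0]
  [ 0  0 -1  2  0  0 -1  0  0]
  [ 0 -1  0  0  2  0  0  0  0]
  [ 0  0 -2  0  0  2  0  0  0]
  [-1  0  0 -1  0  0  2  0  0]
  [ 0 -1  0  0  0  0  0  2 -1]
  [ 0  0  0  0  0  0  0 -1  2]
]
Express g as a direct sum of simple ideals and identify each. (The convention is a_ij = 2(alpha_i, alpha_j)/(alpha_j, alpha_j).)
A4 ⊕ C5

The diagram associated to this matrix has two connected components: the simple roots {alpha_2, alpha_5, alpha_8, alpha_9} form a chain of 4 nodes with single edges (A_4), and {alpha_1, alpha_3, alpha_4, alpha_6, alpha_7} form a chain of 5 nodes with a double edge at one end; the terminal node there is the unique long simple root (C_5). A semisimple Lie algebra decomposes uniquely as the direct sum of simple ideals, one per connected component of its Dynkin diagram, so g ≅ A_4 ⊕ C_5 (dimension 24 + 55 = 79).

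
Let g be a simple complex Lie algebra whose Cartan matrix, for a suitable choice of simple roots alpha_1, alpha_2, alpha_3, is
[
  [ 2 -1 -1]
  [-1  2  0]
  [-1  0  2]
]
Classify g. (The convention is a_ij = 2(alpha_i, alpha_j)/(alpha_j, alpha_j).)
type A_3

The matrix has rank 3 with 2's on the diagonal. Reading the off-diagonal entries as Dynkin edges (a single edge where a_ij = a_ji = -1; a double or triple edge where a_ij * a_ji = 2 or 3), the diagram is a chain of 3 nodes with single edges (A_3). One simple-root ordering that puts it in standard form is (alpha_2, alpha_1, alpha_3). So the algebra is type A_3, i.e. sl(4).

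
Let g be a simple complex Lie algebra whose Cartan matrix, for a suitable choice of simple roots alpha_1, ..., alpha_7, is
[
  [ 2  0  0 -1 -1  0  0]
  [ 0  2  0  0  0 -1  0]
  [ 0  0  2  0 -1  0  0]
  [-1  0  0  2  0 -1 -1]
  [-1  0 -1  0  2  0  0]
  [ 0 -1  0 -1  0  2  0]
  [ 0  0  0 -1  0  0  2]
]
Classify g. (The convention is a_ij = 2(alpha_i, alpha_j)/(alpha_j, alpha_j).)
The matrix has rank 7 with 2's on the diagonal. Reading the off-diagonal entries as Dynkin edges (a single edge where a_ij = a_ji = -1; a double or triple edge where a_ij * a_ji = 2 or 3), the diagram is a chain of 6 nodes with one extra node attached to the third node from one end (E_7). One simple-root ordering that puts it in standard form is (alpha_2, alpha_7, alpha_6, alpha_4, alpha_1, alpha_5, alpha_3). So the algebra is type E_7.

E_7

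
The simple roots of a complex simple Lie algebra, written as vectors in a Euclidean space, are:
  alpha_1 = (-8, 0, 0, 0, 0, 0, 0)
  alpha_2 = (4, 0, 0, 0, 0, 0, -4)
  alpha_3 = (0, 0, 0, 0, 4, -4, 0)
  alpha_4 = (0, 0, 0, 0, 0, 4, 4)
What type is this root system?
Compute the Cartan integers a_ij = 2(alpha_i, alpha_j)/(alpha_j, alpha_j); the resulting 4x4 Cartan matrix is
[[2, -2, 0, 0], [-1, 2, 0, -1], [0, 0, 2, -1], [0, -1, -1, 2]].
The roots have two lengths (squared-length ratio 2:1); the short ones are alpha_{2,3,4}. The associated Dynkin diagram is a chain of 4 nodes with a double edge at one end; the terminal node there is the unique long simple root (C_4), so the type is C_4 (the algebra sp(8)).

C_4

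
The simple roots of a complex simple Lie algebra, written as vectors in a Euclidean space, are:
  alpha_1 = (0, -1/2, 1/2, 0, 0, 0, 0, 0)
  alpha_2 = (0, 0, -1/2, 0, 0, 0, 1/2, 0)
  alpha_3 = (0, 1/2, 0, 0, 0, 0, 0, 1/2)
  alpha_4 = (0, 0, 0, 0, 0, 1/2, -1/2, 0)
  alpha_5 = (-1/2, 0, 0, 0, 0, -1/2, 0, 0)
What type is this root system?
A_5

Compute the Cartan integers a_ij = 2(alpha_i, alpha_j)/(alpha_j, alpha_j); the resulting 5x5 Cartan matrix is
[[2, -1, -1, 0, 0], [-1, 2, 0, -1, 0], [-1, 0, 2, 0, 0], [0, -1, 0, 2, -1], [0, 0, 0, -1, 2]].
All simple roots have the same length, so the diagram is simply laced. The associated Dynkin diagram is a chain of 5 nodes with single edges (A_5), so the type is A_5 (the algebra sl(6)).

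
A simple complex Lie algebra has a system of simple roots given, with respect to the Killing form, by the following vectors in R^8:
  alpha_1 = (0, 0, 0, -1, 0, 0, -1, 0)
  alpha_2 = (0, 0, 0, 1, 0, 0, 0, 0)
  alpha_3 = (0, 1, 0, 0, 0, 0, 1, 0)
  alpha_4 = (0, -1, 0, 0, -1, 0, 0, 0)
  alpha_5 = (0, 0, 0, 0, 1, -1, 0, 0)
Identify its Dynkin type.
B_5

Compute the Cartan integers a_ij = 2(alpha_i, alpha_j)/(alpha_j, alpha_j); the resulting 5x5 Cartan matrix is
[[2, -2, -1, 0, 0], [-1, 2, 0, 0, 0], [-1, 0, 2, -1, 0], [0, 0, -1, 2, -1], [0, 0, 0, -1, 2]].
The roots have two lengths (squared-length ratio 2:1); the short ones are alpha_{2}. The associated Dynkin diagram is a chain of 5 nodes with a double edge at one end; the terminal node there is the unique short simple root (B_5), so the type is B_5 (the algebra so(11)).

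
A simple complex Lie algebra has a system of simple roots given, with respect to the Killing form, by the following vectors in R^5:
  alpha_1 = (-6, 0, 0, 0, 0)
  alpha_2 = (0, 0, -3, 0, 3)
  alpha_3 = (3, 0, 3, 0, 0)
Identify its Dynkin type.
C_3

Compute the Cartan integers a_ij = 2(alpha_i, alpha_j)/(alpha_j, alpha_j); the resulting 3x3 Cartan matrix is
[[2, 0, -2], [0, 2, -1], [-1, -1, 2]].
The roots have two lengths (squared-length ratio 2:1); the short ones are alpha_{2,3}. The associated Dynkin diagram is a chain of 3 nodes with a double edge at one end; the terminal node there is the unique long simple root (C_3), so the type is C_3 (the algebra sp(6)).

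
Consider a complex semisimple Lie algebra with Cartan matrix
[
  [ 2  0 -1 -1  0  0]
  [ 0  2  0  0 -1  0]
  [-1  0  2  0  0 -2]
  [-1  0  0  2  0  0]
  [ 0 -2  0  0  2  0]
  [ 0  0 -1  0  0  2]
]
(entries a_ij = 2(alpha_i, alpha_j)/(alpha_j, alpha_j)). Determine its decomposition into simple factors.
The diagram associated to this matrix has two connected components: the simple roots {alpha_2, alpha_5} form a chain of 2 nodes with a double edge at one end; the terminal node there is the unique short simple root (B_2), and {alpha_1, alpha_3, alpha_4, alpha_6} form a chain of 4 nodes with a double edge at one end; the terminal node there is the unique short simple root (B_4). A semisimple Lie algebra decomposes uniquely as the direct sum of simple ideals, one per connected component of its Dynkin diagram, so g ≅ B_2 ⊕ B_4 (dimension 10 + 36 = 46).

B_2 ⊕ B_4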